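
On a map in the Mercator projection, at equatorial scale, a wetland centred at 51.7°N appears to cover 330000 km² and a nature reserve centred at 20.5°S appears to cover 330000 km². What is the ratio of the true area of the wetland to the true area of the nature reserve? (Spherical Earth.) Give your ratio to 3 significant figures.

Mercator's areal exaggeration is sec²φ; hence true area = (apparent area) · cos²φ.
True area of wetland: 330000 × cos²(51.7°) = 330000 × 0.3841 = 126800 km².
True area of nature reserve: 330000 × cos²(20.5°) = 330000 × 0.8774 = 289500 km².
Ratio = 126800 / 289500 ≈ 0.438.

0.438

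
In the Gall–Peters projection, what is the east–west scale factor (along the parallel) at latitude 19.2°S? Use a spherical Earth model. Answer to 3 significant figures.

The Gall–Peters projection is cylindrical equal-area with φ₀ = 45°. For cylindrical equal-area with standard parallel φ₀, h = cos φ / cos φ₀ and k = cos φ₀ / cos φ, so h·k = 1.
k = cos 45° / cos 19.2° = 0.7071/0.9444 = 0.7488.

0.749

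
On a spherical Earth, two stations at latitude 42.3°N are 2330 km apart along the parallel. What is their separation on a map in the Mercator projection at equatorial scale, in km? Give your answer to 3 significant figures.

For Mercator, h = k = sec φ (a conformal cylindrical projection has a single point scale, 1/cos φ).
Along the parallel, k = sec 42.3° = 1/0.7396 = 1.352.
Map distance = 2330 × 1.352 ≈ 3150 km.

3150 km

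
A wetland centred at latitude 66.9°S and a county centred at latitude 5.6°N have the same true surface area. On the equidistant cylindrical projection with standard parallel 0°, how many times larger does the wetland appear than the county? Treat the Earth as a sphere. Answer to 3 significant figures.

For the equirectangular projection with φ₀ = 0 (plate carrée), h = 1 along meridians and k = sec φ along parallels.
Areal scale at 66.9°: h·k = 1.000 × 2.549 = 2.549.
Areal scale at 5.6°: h·k = 1.000 × 1.005 = 1.005.
Ratio = 2.549/1.005 ≈ 2.54.

2.54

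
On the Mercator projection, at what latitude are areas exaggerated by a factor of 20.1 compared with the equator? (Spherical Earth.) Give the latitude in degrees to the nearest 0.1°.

77.1°

Mercator areal scale is sec²φ.
sec²φ = 20.1  ⇒  cos²φ = 0.04975  ⇒  cos φ = 0.2230.
φ = arccos(0.2230) ≈ 77.1°.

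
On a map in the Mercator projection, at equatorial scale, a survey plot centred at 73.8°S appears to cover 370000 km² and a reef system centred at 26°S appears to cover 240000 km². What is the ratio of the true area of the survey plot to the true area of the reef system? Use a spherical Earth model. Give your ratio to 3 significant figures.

0.149

On Mercator the areal scale is sec²φ, so true area = apparent × cos²φ.
True area of survey plot: 370000 × cos²(73.8°) = 370000 × 0.07784 = 28800 km².
True area of reef system: 240000 × cos²(26°) = 240000 × 0.8078 = 193900 km².
Ratio = 28800 / 193900 ≈ 0.149.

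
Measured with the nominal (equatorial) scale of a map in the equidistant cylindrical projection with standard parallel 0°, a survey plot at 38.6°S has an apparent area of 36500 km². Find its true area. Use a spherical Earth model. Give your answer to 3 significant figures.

In the plate carrée (x = Rλ, y = Rφ), meridians are true-scale (h = 1) and parallels are stretched by k = sec φ.
Areal scale = h·k = 1 × sec φ; at 38.6°, h = 1.000, k = 1.280, so h·k = 1.280.
True area = apparent / (areal scale) = 36500 / 1.280 ≈ 28500 km².

28500 km²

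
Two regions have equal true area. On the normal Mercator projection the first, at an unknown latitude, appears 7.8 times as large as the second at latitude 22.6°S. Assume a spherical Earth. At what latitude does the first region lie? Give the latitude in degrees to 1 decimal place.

For equal true areas on Mercator, apparent areas scale as sec²φ, so the ratio is cos²φ₂ / cos²φ₁.
cos²φ₂ / cos²φ₁ = 7.8  ⇒  cos φ₁ = cos 22.6° / √7.8 = 0.9232/2.793 = 0.3306.
φ₁ = arccos(0.3306) ≈ 70.7°.

70.7°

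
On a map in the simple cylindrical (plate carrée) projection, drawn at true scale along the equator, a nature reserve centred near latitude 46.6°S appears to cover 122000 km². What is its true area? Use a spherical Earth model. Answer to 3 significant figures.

83800 km²

Plate carrée maps x = Rλ, y = Rφ. The meridian scale is h = 1 and the parallel scale is k = 1/cos φ = sec φ.
Areal scale = h·k = 1 × sec φ; at 46.6°, h = 1.000, k = 1.455, so h·k = 1.455.
True area = apparent / (areal scale) = 122000 / 1.455 ≈ 83800 km².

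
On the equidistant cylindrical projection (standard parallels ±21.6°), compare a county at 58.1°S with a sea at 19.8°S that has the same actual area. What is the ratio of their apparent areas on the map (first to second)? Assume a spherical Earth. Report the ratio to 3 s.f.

1.78

With standard parallel φ₀ = 21.6°, the equirectangular projection gives x = Rλ cos φ₀, y = Rφ, so h = 1 and k = cos 21.6° / cos φ.
Areal scale at 58.1°: h·k = 1.000 × 1.759 = 1.759.
Areal scale at 19.8°: h·k = 1.000 × 0.9882 = 0.9882.
Ratio = 1.759/0.9882 ≈ 1.78.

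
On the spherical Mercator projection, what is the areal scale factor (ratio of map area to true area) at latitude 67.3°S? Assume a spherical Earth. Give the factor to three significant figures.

6.71

For Mercator, h = k = sec φ (a conformal cylindrical projection has a single point scale, 1/cos φ).
Areal scale = k² = sec²φ = 1/cos²(67.3°) = 1/0.3859² = 6.715.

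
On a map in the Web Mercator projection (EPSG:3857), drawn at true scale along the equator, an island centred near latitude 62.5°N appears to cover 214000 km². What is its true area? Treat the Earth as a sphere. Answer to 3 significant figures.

45600 km²

The Mercator projection is conformal; its linear scale factor is the same in every direction and equals sec φ = 1/cos φ.
Areal scale = k² = sec²φ = 1/cos²(62.5°) = 1/0.4617² = 4.690.
True area = apparent / (areal scale) = 214000 / 4.690 ≈ 45600 km².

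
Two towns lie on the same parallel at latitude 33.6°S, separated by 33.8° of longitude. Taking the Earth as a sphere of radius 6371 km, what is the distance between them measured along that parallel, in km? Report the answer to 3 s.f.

Arc length along a parallel = R cos φ · Δλ (with Δλ in radians).
= 6371 × cos 33.6° × (33.8° × π/180) = 6371 × 0.8329 × 0.5899 ≈ 3130 km.

3130 km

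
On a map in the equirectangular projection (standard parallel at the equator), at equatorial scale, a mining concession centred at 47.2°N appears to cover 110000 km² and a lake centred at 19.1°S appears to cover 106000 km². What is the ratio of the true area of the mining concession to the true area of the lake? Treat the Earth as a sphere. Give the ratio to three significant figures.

0.746

Plate carrée has h = 1 and k = sec φ, giving areal scale sec φ; true area = (apparent area) · cos φ.
True area of mining concession: 110000 × cos(47.2°) = 110000 × 0.6794 = 74740 km².
True area of lake: 106000 × cos(19.1°) = 106000 × 0.9449 = 100200 km².
Ratio = 74740 / 100200 ≈ 0.746.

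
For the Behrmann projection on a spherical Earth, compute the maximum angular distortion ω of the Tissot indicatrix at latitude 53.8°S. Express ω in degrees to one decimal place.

42.8°

The Behrmann projection is cylindrical equal-area with φ₀ = 30°. For cylindrical equal-area with standard parallel φ₀, h = cos φ / cos φ₀ and k = cos φ₀ / cos φ, so h·k = 1.
At 53.8°: h = 0.6820, k = 1.466; principal scales a = 1.466, b = 0.6820.
sin(ω/2) = (a − b)/(a + b) = 0.7844/2.148 = 0.3651, so ω = 2 arcsin(0.3651) ≈ 42.8°.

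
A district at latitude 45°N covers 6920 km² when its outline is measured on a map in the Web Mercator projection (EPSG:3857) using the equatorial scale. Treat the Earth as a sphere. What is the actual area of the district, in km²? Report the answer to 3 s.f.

The Mercator projection is conformal; its linear scale factor is the same in every direction and equals sec φ = 1/cos φ.
Areal scale = k² = sec²φ = 1/cos²(45°) = 1/0.7071² = 2.000.
True area = apparent / (areal scale) = 6920 / 2.000 ≈ 3460 km².

3460 km²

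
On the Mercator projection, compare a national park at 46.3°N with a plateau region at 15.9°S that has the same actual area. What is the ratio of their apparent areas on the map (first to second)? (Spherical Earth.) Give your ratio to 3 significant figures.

1.94

On Mercator, area is exaggerated by sec²φ = 1/cos²φ.
At 46.3°: sec²(46.3°) = 1/0.6909² = 2.095.
At 15.9°: sec²(15.9°) = 1/0.9617² = 1.081.
Ratio = 2.095/1.081 = cos²(15.9°)/cos²(46.3°) ≈ 1.94.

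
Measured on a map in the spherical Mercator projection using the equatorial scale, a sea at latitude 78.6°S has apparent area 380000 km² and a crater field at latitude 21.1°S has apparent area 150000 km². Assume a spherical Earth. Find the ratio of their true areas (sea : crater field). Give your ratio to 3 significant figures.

0.114

Since Mercator area scale is 1/cos²φ, the true area equals the apparent area multiplied by cos²φ.
True area of sea: 380000 × cos²(78.6°) = 380000 × 0.03907 = 14850 km².
True area of crater field: 150000 × cos²(21.1°) = 150000 × 0.8704 = 130600 km².
Ratio = 14850 / 130600 ≈ 0.114.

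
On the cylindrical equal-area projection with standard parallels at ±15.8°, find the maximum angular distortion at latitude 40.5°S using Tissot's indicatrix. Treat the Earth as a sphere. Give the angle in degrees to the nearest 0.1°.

For cylindrical equal-area with standard parallel φ₀, h = cos φ / cos φ₀ and k = cos φ₀ / cos φ, so h·k = 1.
At 40.5°: h = 0.7903, k = 1.265; principal scales a = 1.265, b = 0.7903.
sin(ω/2) = (a − b)/(a + b) = 0.4751/2.056 = 0.2311, so ω = 2 arcsin(0.2311) ≈ 26.7°.

26.7°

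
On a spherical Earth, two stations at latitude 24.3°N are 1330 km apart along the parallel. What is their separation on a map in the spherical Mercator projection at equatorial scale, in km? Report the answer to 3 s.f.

For Mercator, h = k = sec φ (a conformal cylindrical projection has a single point scale, 1/cos φ).
Along the parallel, k = sec 24.3° = 1/0.9114 = 1.097.
Map distance = 1330 × 1.097 ≈ 1460 km.

1460 km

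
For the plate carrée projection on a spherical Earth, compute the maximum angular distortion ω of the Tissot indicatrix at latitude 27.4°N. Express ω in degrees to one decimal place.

6.8°

Plate carrée maps x = Rλ, y = Rφ. The meridian scale is h = 1 and the parallel scale is k = 1/cos φ = sec φ.
At 27.4°: h = 1.000, k = 1.126; principal scales a = 1.126, b = 1.000.
sin(ω/2) = (a − b)/(a + b) = 0.1264/2.126 = 0.05943, so ω = 2 arcsin(0.05943) ≈ 6.8°.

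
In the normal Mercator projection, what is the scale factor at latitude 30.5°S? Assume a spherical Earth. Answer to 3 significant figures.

1.16

The Mercator projection is conformal; its linear scale factor is the same in every direction and equals sec φ = 1/cos φ.
k = 1/cos 30.5° = 1/0.8616 = 1.161.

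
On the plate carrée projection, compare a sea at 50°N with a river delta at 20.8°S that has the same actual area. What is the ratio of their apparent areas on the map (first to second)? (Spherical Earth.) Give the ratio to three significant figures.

1.45

In the plate carrée (x = Rλ, y = Rφ), meridians are true-scale (h = 1) and parallels are stretched by k = sec φ.
Areal scale at 50°: h·k = 1.000 × 1.556 = 1.556.
Areal scale at 20.8°: h·k = 1.000 × 1.070 = 1.070.
Ratio = 1.556/1.070 ≈ 1.45.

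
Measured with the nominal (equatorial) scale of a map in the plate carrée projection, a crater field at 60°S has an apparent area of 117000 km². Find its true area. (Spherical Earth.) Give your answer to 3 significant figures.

Plate carrée maps x = Rλ, y = Rφ. The meridian scale is h = 1 and the parallel scale is k = 1/cos φ = sec φ.
Areal scale = h·k = 1 × sec φ; at 60°, h = 1.000, k = 2.000, so h·k = 2.000.
True area = apparent / (areal scale) = 117000 / 2.000 ≈ 58500 km².

58500 km²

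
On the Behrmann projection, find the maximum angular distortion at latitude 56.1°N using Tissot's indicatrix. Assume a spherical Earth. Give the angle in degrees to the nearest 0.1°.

48.9°

The Behrmann projection is cylindrical equal-area with φ₀ = 30°. For cylindrical equal-area with standard parallel φ₀, h = cos φ / cos φ₀ and k = cos φ₀ / cos φ, so h·k = 1.
At 56.1°: h = 0.6440, k = 1.553; principal scales a = 1.553, b = 0.6440.
sin(ω/2) = (a − b)/(a + b) = 0.9087/2.197 = 0.4137, so ω = 2 arcsin(0.4137) ≈ 48.9°.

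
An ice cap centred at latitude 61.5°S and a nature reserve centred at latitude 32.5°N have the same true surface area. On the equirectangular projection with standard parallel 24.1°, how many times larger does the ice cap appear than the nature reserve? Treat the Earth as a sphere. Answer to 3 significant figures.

1.77

In the equirectangular projection with standard parallel φ₀ = 24.1° (x = Rλ cos φ₀, y = Rφ), meridians are true-scale (h = 1) and the parallel scale is k = cos φ₀ / cos φ.
Areal scale at 61.5°: h·k = 1.000 × 1.913 = 1.913.
Areal scale at 32.5°: h·k = 1.000 × 1.082 = 1.082.
Ratio = 1.913/1.082 ≈ 1.77.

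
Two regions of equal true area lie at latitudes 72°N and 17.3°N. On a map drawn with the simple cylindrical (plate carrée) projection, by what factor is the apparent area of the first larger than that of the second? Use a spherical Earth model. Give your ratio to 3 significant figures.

3.09

Plate carrée maps x = Rλ, y = Rφ. The meridian scale is h = 1 and the parallel scale is k = 1/cos φ = sec φ.
Areal scale at 72°: h·k = 1.000 × 3.236 = 3.236.
Areal scale at 17.3°: h·k = 1.000 × 1.047 = 1.047.
Ratio = 3.236/1.047 ≈ 3.09.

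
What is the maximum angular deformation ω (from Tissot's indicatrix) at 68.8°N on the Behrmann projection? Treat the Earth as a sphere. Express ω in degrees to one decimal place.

89.3°

The Behrmann projection is cylindrical equal-area with φ₀ = 30°. A cylindrical equal-area projection with standard parallel φ₀ has meridian scale h = cos φ / cos φ₀ and parallel scale k = cos φ₀ / cos φ (so areas are preserved, h·k = 1).
At 68.8°: h = 0.4176, k = 2.395; principal scales a = 2.395, b = 0.4176.
sin(ω/2) = (a − b)/(a + b) = 1.977/2.812 = 0.7031, so ω = 2 arcsin(0.7031) ≈ 89.3°.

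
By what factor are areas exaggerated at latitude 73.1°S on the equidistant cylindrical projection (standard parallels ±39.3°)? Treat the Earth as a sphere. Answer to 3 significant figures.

2.66

In the equirectangular projection with standard parallel φ₀ = 39.3° (x = Rλ cos φ₀, y = Rφ), meridians are true-scale (h = 1) and the parallel scale is k = cos φ₀ / cos φ.
Areal scale = h·k = 1 × cos φ₀ / cos φ; at 73.1°, h = 1.000, k = 2.662, so h·k = 2.662.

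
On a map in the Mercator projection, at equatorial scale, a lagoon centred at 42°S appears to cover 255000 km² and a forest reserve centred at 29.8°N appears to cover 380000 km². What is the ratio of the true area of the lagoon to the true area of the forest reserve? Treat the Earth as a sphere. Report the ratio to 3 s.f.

0.492

On Mercator the areal scale is sec²φ, so true area = apparent × cos²φ.
True area of lagoon: 255000 × cos²(42°) = 255000 × 0.5523 = 140800 km².
True area of forest reserve: 380000 × cos²(29.8°) = 380000 × 0.7530 = 286100 km².
Ratio = 140800 / 286100 ≈ 0.492.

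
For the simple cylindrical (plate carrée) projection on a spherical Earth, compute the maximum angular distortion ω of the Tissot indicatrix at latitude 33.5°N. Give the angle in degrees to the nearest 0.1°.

10.4°

In the plate carrée (x = Rλ, y = Rφ), meridians are true-scale (h = 1) and parallels are stretched by k = sec φ.
At 33.5°: h = 1.000, k = 1.199; principal scales a = 1.199, b = 1.000.
sin(ω/2) = (a − b)/(a + b) = 0.1992/2.199 = 0.09058, so ω = 2 arcsin(0.09058) ≈ 10.4°.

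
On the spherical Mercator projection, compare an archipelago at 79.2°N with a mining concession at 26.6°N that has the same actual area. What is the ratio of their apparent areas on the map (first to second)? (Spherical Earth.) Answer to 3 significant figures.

Mercator is conformal with k = sec φ, so areal scale = k² = sec²φ.
At 79.2°: sec²(79.2°) = 1/0.1874² = 28.48.
At 26.6°: sec²(26.6°) = 1/0.8942² = 1.251.
Ratio = 28.48/1.251 = cos²(26.6°)/cos²(79.2°) ≈ 22.8.

22.8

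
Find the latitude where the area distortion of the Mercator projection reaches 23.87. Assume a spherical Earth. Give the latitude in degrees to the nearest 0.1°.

78.2°

Mercator areal scale is sec²φ.
sec²φ = 23.87  ⇒  cos²φ = 0.04189  ⇒  cos φ = 0.2047.
φ = arccos(0.2047) ≈ 78.2°.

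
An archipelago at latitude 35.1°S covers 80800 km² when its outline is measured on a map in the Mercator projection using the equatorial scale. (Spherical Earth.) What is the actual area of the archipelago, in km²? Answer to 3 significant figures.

Mercator is conformal, so the point scale is isotropic: h = k = sec φ = 1/cos φ.
Areal scale = k² = sec²φ = 1/cos²(35.1°) = 1/0.8181² = 1.494.
True area = apparent / (areal scale) = 80800 / 1.494 ≈ 54100 km².

54100 km²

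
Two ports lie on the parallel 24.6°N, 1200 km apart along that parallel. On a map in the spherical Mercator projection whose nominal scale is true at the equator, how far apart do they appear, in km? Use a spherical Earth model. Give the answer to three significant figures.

1320 km

For Mercator, h = k = sec φ (a conformal cylindrical projection has a single point scale, 1/cos φ).
Along the parallel, k = sec 24.6° = 1/0.9092 = 1.100.
Map distance = 1200 × 1.100 ≈ 1320 km.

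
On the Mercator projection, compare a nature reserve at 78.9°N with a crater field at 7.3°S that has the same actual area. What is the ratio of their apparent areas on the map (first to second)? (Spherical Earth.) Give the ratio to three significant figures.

Mercator is conformal with k = sec φ, so areal scale = k² = sec²φ.
At 78.9°: sec²(78.9°) = 1/0.1925² = 26.98.
At 7.3°: sec²(7.3°) = 1/0.9919² = 1.016.
Ratio = 26.98/1.016 = cos²(7.3°)/cos²(78.9°) ≈ 26.5.

26.5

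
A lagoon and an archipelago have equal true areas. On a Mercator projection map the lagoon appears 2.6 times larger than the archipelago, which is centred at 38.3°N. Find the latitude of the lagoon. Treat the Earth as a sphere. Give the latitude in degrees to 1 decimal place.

60.9°

Mercator areal scale is sec²φ, so apparent-area ratio = sec²φ₁ / sec²φ₂ = cos²φ₂ / cos²φ₁.
cos²φ₂ / cos²φ₁ = 2.6  ⇒  cos φ₁ = cos 38.3° / √2.6 = 0.7848/1.612 = 0.4867.
φ₁ = arccos(0.4867) ≈ 60.9°.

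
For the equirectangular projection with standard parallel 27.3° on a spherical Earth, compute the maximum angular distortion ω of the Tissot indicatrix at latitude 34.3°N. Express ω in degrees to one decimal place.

4.2°

In the equirectangular projection with standard parallel φ₀ = 27.3° (x = Rλ cos φ₀, y = Rφ), meridians are true-scale (h = 1) and the parallel scale is k = cos φ₀ / cos φ.
At 34.3°: h = 1.000, k = 1.076; principal scales a = 1.076, b = 1.000.
sin(ω/2) = (a − b)/(a + b) = 0.07568/2.076 = 0.03646, so ω = 2 arcsin(0.03646) ≈ 4.2°.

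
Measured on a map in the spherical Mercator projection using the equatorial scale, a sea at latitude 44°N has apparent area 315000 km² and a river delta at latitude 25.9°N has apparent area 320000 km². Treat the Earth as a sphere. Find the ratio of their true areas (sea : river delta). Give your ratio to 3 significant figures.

0.629

Since Mercator area scale is 1/cos²φ, the true area equals the apparent area multiplied by cos²φ.
True area of sea: 315000 × cos²(44°) = 315000 × 0.5174 = 163000 km².
True area of river delta: 320000 × cos²(25.9°) = 320000 × 0.8092 = 258900 km².
Ratio = 163000 / 258900 ≈ 0.629.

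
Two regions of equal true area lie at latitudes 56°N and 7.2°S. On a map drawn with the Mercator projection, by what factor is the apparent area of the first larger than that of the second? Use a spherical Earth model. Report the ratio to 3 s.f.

3.15

On Mercator, area is exaggerated by sec²φ = 1/cos²φ.
At 56°: sec²(56°) = 1/0.5592² = 3.198.
At 7.2°: sec²(7.2°) = 1/0.9921² = 1.016.
Ratio = 3.198/1.016 = cos²(7.2°)/cos²(56°) ≈ 3.15.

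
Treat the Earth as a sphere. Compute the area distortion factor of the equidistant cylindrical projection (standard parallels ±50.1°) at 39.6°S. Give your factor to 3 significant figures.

0.832

With standard parallel φ₀ = 50.1°, the equirectangular projection gives x = Rλ cos φ₀, y = Rφ, so h = 1 and k = cos 50.1° / cos φ.
Areal scale = h·k = 1 × cos φ₀ / cos φ; at 39.6°, h = 1.000, k = 0.8325, so h·k = 0.8325.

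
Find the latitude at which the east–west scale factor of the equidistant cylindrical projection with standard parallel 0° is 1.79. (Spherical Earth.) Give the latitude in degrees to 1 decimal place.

Plate carrée: h = 1, k = sec φ along parallels.
sec φ = 1.79  ⇒  cos φ = 0.5587  ⇒  φ ≈ 56.0°.

56.0°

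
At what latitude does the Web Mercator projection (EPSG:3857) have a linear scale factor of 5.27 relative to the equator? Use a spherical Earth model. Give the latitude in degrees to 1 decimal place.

79.1°

Mercator scale is k = sec φ = 1/cos φ.
1/cos φ = 5.27  ⇒  cos φ = 0.1898  ⇒  φ = arccos(0.1898) ≈ 79.1°.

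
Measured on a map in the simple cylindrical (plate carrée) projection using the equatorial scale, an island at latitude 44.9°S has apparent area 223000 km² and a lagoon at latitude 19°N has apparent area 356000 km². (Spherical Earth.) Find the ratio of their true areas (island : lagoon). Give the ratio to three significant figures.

On the plate carrée, areal scale = h·k = 1 × sec φ, so true area = apparent × cos φ.
True area of island: 223000 × cos(44.9°) = 223000 × 0.7083 = 158000 km².
True area of lagoon: 356000 × cos(19°) = 356000 × 0.9455 = 336600 km².
Ratio = 158000 / 336600 ≈ 0.469.

0.469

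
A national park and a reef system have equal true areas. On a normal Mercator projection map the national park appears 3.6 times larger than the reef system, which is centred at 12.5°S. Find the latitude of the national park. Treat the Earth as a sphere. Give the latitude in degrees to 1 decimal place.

On Mercator, (apparent₁)/(apparent₂) = sec²φ₁ / sec²φ₂ when true areas are equal.
cos²φ₂ / cos²φ₁ = 3.6  ⇒  cos φ₁ = cos 12.5° / √3.6 = 0.9763/1.897 = 0.5146.
φ₁ = arccos(0.5146) ≈ 59.0°.

59.0°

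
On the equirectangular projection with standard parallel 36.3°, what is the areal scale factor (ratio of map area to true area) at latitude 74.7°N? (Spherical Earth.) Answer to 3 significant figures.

The equidistant cylindrical projection with φ₀ = 36.3° has h = 1 (meridians true) and k = cos φ₀ / cos φ along parallels.
Areal scale = h·k = 1 × cos φ₀ / cos φ; at 74.7°, h = 1.000, k = 3.054, so h·k = 3.054.

3.05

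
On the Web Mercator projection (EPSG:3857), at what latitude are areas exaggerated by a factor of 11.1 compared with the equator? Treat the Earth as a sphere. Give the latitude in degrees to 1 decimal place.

Mercator areal scale is sec²φ.
sec²φ = 11.1  ⇒  cos²φ = 0.09009  ⇒  cos φ = 0.3002.
φ = arccos(0.3002) ≈ 72.5°.

72.5°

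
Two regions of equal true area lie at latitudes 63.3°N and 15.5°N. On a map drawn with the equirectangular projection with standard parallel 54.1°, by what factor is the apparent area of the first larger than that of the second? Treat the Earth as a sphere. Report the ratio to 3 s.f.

With standard parallel φ₀ = 54.1°, the equirectangular projection gives x = Rλ cos φ₀, y = Rφ, so h = 1 and k = cos 54.1° / cos φ.
Areal scale at 63.3°: h·k = 1.000 × 1.305 = 1.305.
Areal scale at 15.5°: h·k = 1.000 × 0.6085 = 0.6085.
Ratio = 1.305/0.6085 ≈ 2.14.

2.14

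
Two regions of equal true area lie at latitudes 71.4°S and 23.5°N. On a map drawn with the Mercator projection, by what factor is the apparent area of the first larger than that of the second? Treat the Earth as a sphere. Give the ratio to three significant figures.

On Mercator, area is exaggerated by sec²φ = 1/cos²φ.
At 71.4°: sec²(71.4°) = 1/0.3190² = 9.829.
At 23.5°: sec²(23.5°) = 1/0.9171² = 1.189.
Ratio = 9.829/1.189 = cos²(23.5°)/cos²(71.4°) ≈ 8.27.

8.27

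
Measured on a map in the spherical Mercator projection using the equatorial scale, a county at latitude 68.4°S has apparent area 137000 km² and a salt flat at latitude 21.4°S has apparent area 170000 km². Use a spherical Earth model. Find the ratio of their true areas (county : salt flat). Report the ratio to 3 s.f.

0.126

Since Mercator area scale is 1/cos²φ, the true area equals the apparent area multiplied by cos²φ.
True area of county: 137000 × cos²(68.4°) = 137000 × 0.1355 = 18570 km².
True area of salt flat: 170000 × cos²(21.4°) = 170000 × 0.8669 = 147400 km².
Ratio = 18570 / 147400 ≈ 0.126.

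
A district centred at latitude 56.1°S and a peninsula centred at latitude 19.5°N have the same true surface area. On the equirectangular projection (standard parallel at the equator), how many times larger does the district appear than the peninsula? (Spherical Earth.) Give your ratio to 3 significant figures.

In the plate carrée (x = Rλ, y = Rφ), meridians are true-scale (h = 1) and parallels are stretched by k = sec φ.
Areal scale at 56.1°: h·k = 1.000 × 1.793 = 1.793.
Areal scale at 19.5°: h·k = 1.000 × 1.061 = 1.061.
Ratio = 1.793/1.061 ≈ 1.69.

1.69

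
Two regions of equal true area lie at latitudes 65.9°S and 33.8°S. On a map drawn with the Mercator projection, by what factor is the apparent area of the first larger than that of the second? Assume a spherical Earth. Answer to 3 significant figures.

4.14

Mercator is conformal with k = sec φ, so areal scale = k² = sec²φ.
At 65.9°: sec²(65.9°) = 1/0.4083² = 5.998.
At 33.8°: sec²(33.8°) = 1/0.8310² = 1.448.
Ratio = 5.998/1.448 = cos²(33.8°)/cos²(65.9°) ≈ 4.14.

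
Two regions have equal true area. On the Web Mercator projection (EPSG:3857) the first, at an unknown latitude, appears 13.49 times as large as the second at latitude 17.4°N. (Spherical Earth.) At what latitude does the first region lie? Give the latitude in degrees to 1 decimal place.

Mercator areal scale is sec²φ, so apparent-area ratio = sec²φ₁ / sec²φ₂ = cos²φ₂ / cos²φ₁.
cos²φ₂ / cos²φ₁ = 13.49  ⇒  cos φ₁ = cos 17.4° / √13.49 = 0.9542/3.673 = 0.2598.
φ₁ = arccos(0.2598) ≈ 74.9°.

74.9°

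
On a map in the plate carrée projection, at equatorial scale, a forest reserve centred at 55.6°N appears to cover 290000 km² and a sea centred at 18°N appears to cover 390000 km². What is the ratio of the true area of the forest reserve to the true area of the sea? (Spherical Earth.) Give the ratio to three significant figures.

0.442

Plate carrée has h = 1 and k = sec φ, giving areal scale sec φ; true area = (apparent area) · cos φ.
True area of forest reserve: 290000 × cos(55.6°) = 290000 × 0.5650 = 163800 km².
True area of sea: 390000 × cos(18°) = 390000 × 0.9511 = 370900 km².
Ratio = 163800 / 370900 ≈ 0.442.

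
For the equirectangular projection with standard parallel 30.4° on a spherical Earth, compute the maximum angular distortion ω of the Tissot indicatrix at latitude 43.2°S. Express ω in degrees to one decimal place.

9.6°

With standard parallel φ₀ = 30.4°, the equirectangular projection gives x = Rλ cos φ₀, y = Rφ, so h = 1 and k = cos 30.4° / cos φ.
At 43.2°: h = 1.000, k = 1.183; principal scales a = 1.183, b = 1.000.
sin(ω/2) = (a − b)/(a + b) = 0.1832/2.183 = 0.08391, so ω = 2 arcsin(0.08391) ≈ 9.6°.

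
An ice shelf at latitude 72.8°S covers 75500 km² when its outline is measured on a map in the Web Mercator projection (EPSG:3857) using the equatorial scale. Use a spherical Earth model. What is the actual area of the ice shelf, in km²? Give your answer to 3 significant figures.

For Mercator, h = k = sec φ (a conformal cylindrical projection has a single point scale, 1/cos φ).
Areal scale = k² = sec²φ = 1/cos²(72.8°) = 1/0.2957² = 11.44.
True area = apparent / (areal scale) = 75500 / 11.44 ≈ 6600 km².

6600 km²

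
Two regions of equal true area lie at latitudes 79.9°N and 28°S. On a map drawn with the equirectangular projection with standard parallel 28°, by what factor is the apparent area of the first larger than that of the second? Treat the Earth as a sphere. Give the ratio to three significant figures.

5.03

The equidistant cylindrical projection with φ₀ = 28° has h = 1 (meridians true) and k = cos φ₀ / cos φ along parallels.
Areal scale at 79.9°: h·k = 1.000 × 5.035 = 5.035.
Areal scale at 28°: h·k = 1.000 × 1.000 = 1.000.
Ratio = 5.035/1.000 ≈ 5.03.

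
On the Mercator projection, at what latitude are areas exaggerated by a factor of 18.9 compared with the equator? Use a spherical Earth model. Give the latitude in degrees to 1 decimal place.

76.7°

Mercator areal scale is sec²φ.
sec²φ = 18.9  ⇒  cos²φ = 0.05291  ⇒  cos φ = 0.2300.
φ = arccos(0.2300) ≈ 76.7°.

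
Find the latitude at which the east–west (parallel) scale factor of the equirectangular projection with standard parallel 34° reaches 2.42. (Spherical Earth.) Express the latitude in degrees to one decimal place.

70.0°

The equidistant cylindrical projection with φ₀ = 34° has h = 1 (meridians true) and k = cos φ₀ / cos φ along parallels.
k = cos φ₀ / cos φ = 2.42  ⇒  cos φ = cos 34° / 2.42 = 0.3426.
φ = arccos(0.3426) ≈ 70.0°.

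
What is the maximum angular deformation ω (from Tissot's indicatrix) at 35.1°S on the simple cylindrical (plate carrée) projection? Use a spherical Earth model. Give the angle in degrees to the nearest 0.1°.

11.5°

In the plate carrée (x = Rλ, y = Rφ), meridians are true-scale (h = 1) and parallels are stretched by k = sec φ.
At 35.1°: h = 1.000, k = 1.222; principal scales a = 1.222, b = 1.000.
sin(ω/2) = (a − b)/(a + b) = 0.2223/2.222 = 0.1000, so ω = 2 arcsin(0.1000) ≈ 11.5°.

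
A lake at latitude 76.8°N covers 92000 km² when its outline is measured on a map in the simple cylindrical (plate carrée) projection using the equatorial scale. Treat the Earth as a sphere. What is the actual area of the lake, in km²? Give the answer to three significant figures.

For the equirectangular projection with φ₀ = 0 (plate carrée), h = 1 along meridians and k = sec φ along parallels.
Areal scale = h·k = 1 × sec φ; at 76.8°, h = 1.000, k = 4.379, so h·k = 4.379.
True area = apparent / (areal scale) = 92000 / 4.379 ≈ 21000 km².

21000 km²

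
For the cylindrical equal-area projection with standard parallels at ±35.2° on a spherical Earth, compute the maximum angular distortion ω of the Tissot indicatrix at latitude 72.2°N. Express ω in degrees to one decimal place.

98.0°

For cylindrical equal-area with standard parallel φ₀, h = cos φ / cos φ₀ and k = cos φ₀ / cos φ, so h·k = 1.
At 72.2°: h = 0.3741, k = 2.673; principal scales a = 2.673, b = 0.3741.
sin(ω/2) = (a − b)/(a + b) = 2.299/3.047 = 0.7545, so ω = 2 arcsin(0.7545) ≈ 98.0°.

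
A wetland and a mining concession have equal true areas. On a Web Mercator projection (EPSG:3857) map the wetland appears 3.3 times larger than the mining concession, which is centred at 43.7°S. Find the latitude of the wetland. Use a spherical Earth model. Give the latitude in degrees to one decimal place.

On Mercator, (apparent₁)/(apparent₂) = sec²φ₁ / sec²φ₂ when true areas are equal.
cos²φ₂ / cos²φ₁ = 3.3  ⇒  cos φ₁ = cos 43.7° / √3.3 = 0.7230/1.817 = 0.3980.
φ₁ = arccos(0.3980) ≈ 66.5°.

66.5°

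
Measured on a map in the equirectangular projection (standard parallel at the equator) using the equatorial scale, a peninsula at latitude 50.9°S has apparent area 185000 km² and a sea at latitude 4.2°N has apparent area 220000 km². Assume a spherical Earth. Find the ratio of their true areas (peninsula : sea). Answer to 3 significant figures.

0.532

On the plate carrée, areal scale = h·k = 1 × sec φ, so true area = apparent × cos φ.
True area of peninsula: 185000 × cos(50.9°) = 185000 × 0.6307 = 116700 km².
True area of sea: 220000 × cos(4.2°) = 220000 × 0.9973 = 219400 km².
Ratio = 116700 / 219400 ≈ 0.532.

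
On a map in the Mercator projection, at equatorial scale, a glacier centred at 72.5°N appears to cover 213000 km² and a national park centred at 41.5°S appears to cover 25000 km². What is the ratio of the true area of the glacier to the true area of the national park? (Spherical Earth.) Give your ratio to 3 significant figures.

1.37

Mercator's areal exaggeration is sec²φ; hence true area = (apparent area) · cos²φ.
True area of glacier: 213000 × cos²(72.5°) = 213000 × 0.09042 = 19260 km².
True area of national park: 25000 × cos²(41.5°) = 25000 × 0.5609 = 14020 km².
Ratio = 19260 / 14020 ≈ 1.37.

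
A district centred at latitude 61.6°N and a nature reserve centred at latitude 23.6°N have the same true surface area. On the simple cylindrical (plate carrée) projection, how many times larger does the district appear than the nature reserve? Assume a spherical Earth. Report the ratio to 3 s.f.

For the equirectangular projection with φ₀ = 0 (plate carrée), h = 1 along meridians and k = sec φ along parallels.
Areal scale at 61.6°: h·k = 1.000 × 2.103 = 2.103.
Areal scale at 23.6°: h·k = 1.000 × 1.091 = 1.091.
Ratio = 2.103/1.091 ≈ 1.93.

1.93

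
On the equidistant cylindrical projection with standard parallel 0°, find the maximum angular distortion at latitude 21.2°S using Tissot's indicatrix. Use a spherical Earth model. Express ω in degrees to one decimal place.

4.0°

Plate carrée maps x = Rλ, y = Rφ. The meridian scale is h = 1 and the parallel scale is k = 1/cos φ = sec φ.
At 21.2°: h = 1.000, k = 1.073; principal scales a = 1.073, b = 1.000.
sin(ω/2) = (a − b)/(a + b) = 0.07259/2.073 = 0.03502, so ω = 2 arcsin(0.03502) ≈ 4.0°.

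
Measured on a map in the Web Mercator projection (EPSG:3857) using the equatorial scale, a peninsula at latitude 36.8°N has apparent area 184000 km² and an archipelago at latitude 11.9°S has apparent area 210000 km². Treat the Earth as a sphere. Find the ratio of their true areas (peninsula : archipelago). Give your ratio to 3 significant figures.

0.587

On Mercator the areal scale is sec²φ, so true area = apparent × cos²φ.
True area of peninsula: 184000 × cos²(36.8°) = 184000 × 0.6412 = 118000 km².
True area of archipelago: 210000 × cos²(11.9°) = 210000 × 0.9575 = 201100 km².
Ratio = 118000 / 201100 ≈ 0.587.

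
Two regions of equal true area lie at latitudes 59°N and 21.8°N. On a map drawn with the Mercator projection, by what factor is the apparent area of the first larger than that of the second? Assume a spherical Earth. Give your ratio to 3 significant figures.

3.25

Mercator is conformal with k = sec φ, so areal scale = k² = sec²φ.
At 59°: sec²(59°) = 1/0.5150² = 3.770.
At 21.8°: sec²(21.8°) = 1/0.9285² = 1.160.
Ratio = 3.770/1.160 = cos²(21.8°)/cos²(59°) ≈ 3.25.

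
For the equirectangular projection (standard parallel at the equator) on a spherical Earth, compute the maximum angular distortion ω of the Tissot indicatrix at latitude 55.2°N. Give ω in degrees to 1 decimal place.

Plate carrée maps x = Rλ, y = Rφ. The meridian scale is h = 1 and the parallel scale is k = 1/cos φ = sec φ.
At 55.2°: h = 1.000, k = 1.752; principal scales a = 1.752, b = 1.000.
sin(ω/2) = (a − b)/(a + b) = 0.7522/2.752 = 0.2733, so ω = 2 arcsin(0.2733) ≈ 31.7°.

31.7°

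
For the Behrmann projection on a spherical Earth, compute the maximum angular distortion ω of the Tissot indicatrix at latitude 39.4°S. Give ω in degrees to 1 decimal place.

13.0°

The Behrmann projection is cylindrical equal-area with φ₀ = 30°. For cylindrical equal-area with standard parallel φ₀, h = cos φ / cos φ₀ and k = cos φ₀ / cos φ, so h·k = 1.
At 39.4°: h = 0.8923, k = 1.121; principal scales a = 1.121, b = 0.8923.
sin(ω/2) = (a − b)/(a + b) = 0.2285/2.013 = 0.1135, so ω = 2 arcsin(0.1135) ≈ 13.0°.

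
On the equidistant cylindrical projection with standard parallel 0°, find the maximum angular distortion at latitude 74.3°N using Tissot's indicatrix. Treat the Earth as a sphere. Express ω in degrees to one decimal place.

70.1°

In the plate carrée (x = Rλ, y = Rφ), meridians are true-scale (h = 1) and parallels are stretched by k = sec φ.
At 74.3°: h = 1.000, k = 3.695; principal scales a = 3.695, b = 1.000.
sin(ω/2) = (a − b)/(a + b) = 2.695/4.695 = 0.5741, so ω = 2 arcsin(0.5741) ≈ 70.1°.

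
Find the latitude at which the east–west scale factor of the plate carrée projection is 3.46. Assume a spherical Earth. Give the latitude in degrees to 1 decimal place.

Plate carrée: h = 1, k = sec φ along parallels.
sec φ = 3.46  ⇒  cos φ = 0.2890  ⇒  φ ≈ 73.2°.

73.2°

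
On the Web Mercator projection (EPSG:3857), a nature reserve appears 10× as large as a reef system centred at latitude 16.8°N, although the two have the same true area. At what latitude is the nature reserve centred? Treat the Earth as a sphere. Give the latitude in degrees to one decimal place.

72.4°

For equal true areas on Mercator, apparent areas scale as sec²φ, so the ratio is cos²φ₂ / cos²φ₁.
cos²φ₂ / cos²φ₁ = 10  ⇒  cos φ₁ = cos 16.8° / √10 = 0.9573/3.162 = 0.3027.
φ₁ = arccos(0.3027) ≈ 72.4°.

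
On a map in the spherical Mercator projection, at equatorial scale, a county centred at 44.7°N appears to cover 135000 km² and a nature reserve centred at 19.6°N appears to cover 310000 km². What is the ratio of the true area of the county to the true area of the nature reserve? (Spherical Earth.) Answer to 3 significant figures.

Since Mercator area scale is 1/cos²φ, the true area equals the apparent area multiplied by cos²φ.
True area of county: 135000 × cos²(44.7°) = 135000 × 0.5052 = 68210 km².
True area of nature reserve: 310000 × cos²(19.6°) = 310000 × 0.8875 = 275100 km².
Ratio = 68210 / 275100 ≈ 0.248.

0.248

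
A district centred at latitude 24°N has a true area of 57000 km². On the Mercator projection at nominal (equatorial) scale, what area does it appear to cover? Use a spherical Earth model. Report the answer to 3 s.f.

68300 km²

Mercator is conformal, so the point scale is isotropic: h = k = sec φ = 1/cos φ.
Areal scale = k² = sec²φ = 1/cos²(24°) = 1/0.9135² = 1.198.
Apparent area = 57000 × 1.198 ≈ 68300 km².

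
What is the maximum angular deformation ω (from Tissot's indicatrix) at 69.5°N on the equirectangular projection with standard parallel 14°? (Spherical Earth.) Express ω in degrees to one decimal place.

In the equirectangular projection with standard parallel φ₀ = 14° (x = Rλ cos φ₀, y = Rφ), meridians are true-scale (h = 1) and the parallel scale is k = cos φ₀ / cos φ.
At 69.5°: h = 1.000, k = 2.771; principal scales a = 2.771, b = 1.000.
sin(ω/2) = (a − b)/(a + b) = 1.771/3.771 = 0.4696, so ω = 2 arcsin(0.4696) ≈ 56.0°.

56.0°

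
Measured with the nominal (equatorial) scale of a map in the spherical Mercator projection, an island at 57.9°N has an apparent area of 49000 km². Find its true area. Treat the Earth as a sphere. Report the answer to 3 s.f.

Mercator is conformal, so the point scale is isotropic: h = k = sec φ = 1/cos φ.
Areal scale = k² = sec²φ = 1/cos²(57.9°) = 1/0.5314² = 3.541.
True area = apparent / (areal scale) = 49000 / 3.541 ≈ 13800 km².

13800 km²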